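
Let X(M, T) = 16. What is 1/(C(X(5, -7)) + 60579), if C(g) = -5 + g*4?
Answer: 1/60638 ≈ 1.6491e-5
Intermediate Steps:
C(g) = -5 + 4*g
1/(C(X(5, -7)) + 60579) = 1/((-5 + 4*16) + 60579) = 1/((-5 + 64) + 60579) = 1/(59 + 60579) = 1/60638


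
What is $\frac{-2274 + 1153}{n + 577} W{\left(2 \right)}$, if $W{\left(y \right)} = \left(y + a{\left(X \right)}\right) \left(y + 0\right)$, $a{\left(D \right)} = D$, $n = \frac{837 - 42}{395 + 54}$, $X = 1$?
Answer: $- \frac{1509987}{129934} \approx -11.621$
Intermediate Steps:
$n = \frac{795}{449} \approx 1.7706$
$W{\left(y \right)} = y \left(1 + y\right)$ ($W{\left(y \right)} = \left(y + 1\right) \left(y + 0\right) = \left(1 + y\right) y = y \left(1 + y\right)$)
$\frac{-2274 + 1153}{n + 577} W{\left(2 \right)} = \frac{-2274 + 1153}{\frac{795}{449} + 577} \cdot 2 \left(1 + 2\right) = - \frac{1121}{\frac{259868}{449}} \cdot 2 \cdot 3 = \left(-1121\right) \frac{449}{259868} \cdot 6 = \left(- \frac{503329}{259868}\right) 6 = - \frac{1509987}{129934}$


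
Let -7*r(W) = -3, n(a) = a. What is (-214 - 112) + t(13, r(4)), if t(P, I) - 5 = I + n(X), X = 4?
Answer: -2216/7 ≈ -316.57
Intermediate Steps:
r(W) = 3/7 (r(W) = -⅐*(-3) = 3/7)
t(P, I) = 9 + I (t(P, I) = 5 + (I + 4) = 5 + (4 + I) = 9 + I)
(-214 - 112) + t(13, r(4)) = (-214 - 112) + (9 + 3/7) = -326 + 66/7 = -2216/7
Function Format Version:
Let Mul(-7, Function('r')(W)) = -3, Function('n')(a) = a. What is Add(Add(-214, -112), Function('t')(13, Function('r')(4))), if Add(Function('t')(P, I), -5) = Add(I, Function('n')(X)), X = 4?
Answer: Rational(-2216, 7) ≈ -316.57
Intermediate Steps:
Function('r')(W) = Rational(3, 7) (Function('r')(W) = Mul(Rational(-1, 7), -3) = Rational(3, 7))
Function('t')(P, I) = Add(9, I) (Function('t')(P, I) = Add(5, Add(I, 4)) = Add(5, Add(4, I)) = Add(9, I))
Add(Add(-214, -112), Function('t')(13, Function('r')(4))) = Add(Add(-214, -112), Add(9, Rational(3, 7))) = Add(-326, Rational(66, 7)) = Rational(-2216, 7)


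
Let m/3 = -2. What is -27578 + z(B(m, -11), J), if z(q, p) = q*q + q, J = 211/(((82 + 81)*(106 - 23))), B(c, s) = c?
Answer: -27548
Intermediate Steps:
m = -6 (m = 3*(-2) = -6)
J = 211/13529 (J = 211/((163*83)) = 211/13529 ≈ 0.015596)
z(q, p) = q + q² (z(q, p) = q² + q = q + q²)
-27578 + z(B(m, -11), J) = -27578 - 6*(1 - 6) = -27578 - 6*(-5) = -27578 + 30 = -27548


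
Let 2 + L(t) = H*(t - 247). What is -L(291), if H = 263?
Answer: -11570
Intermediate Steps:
L(t) = -64963 + 263*t (L(t) = -2 + 263*(t - 247) = -2 + 263*(-247 + t) = -2 + (-64961 + 263*t) = -64963 + 263*t)
-L(291) = -(-64963 + 263*291) = -(-64963 + 76533) = -1*11570 = -11570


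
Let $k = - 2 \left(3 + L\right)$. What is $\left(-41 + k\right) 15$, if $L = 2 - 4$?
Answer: $-645$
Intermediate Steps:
$L = -2$
$k = -2$ ($k = - 2 \left(3 - 2\right) = \left(-2\right) 1 = -2$)
$\left(-41 + k\right) 15 = \left(-41 - 2\right) 15 = \left(-43\right) 15 = -645$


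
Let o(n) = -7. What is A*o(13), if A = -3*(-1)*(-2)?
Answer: 42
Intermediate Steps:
A = -6 (A = 3*(-2) = -6)
A*o(13) = -6*(-7) = 42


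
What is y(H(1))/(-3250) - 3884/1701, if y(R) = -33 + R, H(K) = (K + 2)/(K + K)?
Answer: -25138837/11056500 ≈ -2.2737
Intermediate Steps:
H(K) = (2 + K)/(2*K) (H(K) = (2 + K)/((2*K)) = (2 + K)*(1/(2*K)) = (2 + K)/(2*K))
y(H(1))/(-3250) - 3884/1701 = (-33 + (½)*(2 + 1)/1)/(-3250) - 3884/1701 = (-33 + (½)*1*3)*(-1/3250) - 3884*1/1701 = (-33 + 3/2)*(-1/3250) - 3884/1701 = -63/2*(-1/3250) - 3884/1701 = 63/6500 - 3884/1701 = -25138837/11056500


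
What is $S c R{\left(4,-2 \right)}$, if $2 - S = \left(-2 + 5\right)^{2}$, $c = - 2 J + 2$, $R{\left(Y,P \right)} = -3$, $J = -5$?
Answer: $252$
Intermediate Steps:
$c = 12$ ($c = \left(-2\right) \left(-5\right) + 2 = 10 + 2 = 12$)
$S = -7$ ($S = 2 - \left(-2 + 5\right)^{2} = 2 - 3^{2} = 2 - 9 = -7$)
$S c R{\left(4,-2 \right)} = \left(-7\right) 12 \left(-3\right) = \left(-84\right) \left(-3\right) = 252$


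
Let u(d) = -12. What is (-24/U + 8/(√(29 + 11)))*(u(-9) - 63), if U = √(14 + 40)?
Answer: -30*√10 + 100*√6 ≈ 150.08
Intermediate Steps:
U = 3*√6 (U = √54 = 3*√6 ≈ 7.3485)
(-24/U + 8/(√(29 + 11)))*(u(-9) - 63) = (-24*√6/18 + 8/(√(29 + 11)))*(-12 - 63) = (-4*√6/3 + 8/(√40))*(-75) = (-4*√6/3 + 8/((2*√10)))*(-75) = (-4*√6/3 + 8*(√10/20))*(-75) = (-4*√6/3 + 2*√10/5)*(-75) = -30*√10 + 100*√6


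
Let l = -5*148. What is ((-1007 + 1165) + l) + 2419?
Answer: 1837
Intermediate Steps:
l = -740
((-1007 + 1165) + l) + 2419 = ((-1007 + 1165) - 740) + 2419 = (158 - 740) + 2419 = -582 + 2419 = 1837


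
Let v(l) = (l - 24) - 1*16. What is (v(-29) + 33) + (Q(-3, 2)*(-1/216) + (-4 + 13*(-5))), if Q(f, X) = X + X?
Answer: -5671/54 ≈ -105.02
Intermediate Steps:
Q(f, X) = 2*X
v(l) = -40 + l (v(l) = (-24 + l) - 16 = -40 + l)
(v(-29) + 33) + (Q(-3, 2)*(-1/216) + (-4 + 13*(-5))) = ((-40 - 29) + 33) + ((2*2)*(-1/216) + (-4 + 13*(-5))) = (-69 + 33) + (4*(-1*1/216) + (-4 - 65)) = -36 + (4*(-1/216) - 69) = -36 + (-1/54 - 69) = -36 - 3727/54 = -5671/54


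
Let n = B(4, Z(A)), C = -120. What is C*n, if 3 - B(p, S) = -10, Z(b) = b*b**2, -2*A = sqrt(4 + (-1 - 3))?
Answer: -1560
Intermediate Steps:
A = 0 (A = -sqrt(4 + (-1 - 3))/2 = -sqrt(4 - 4)/2 = -sqrt(0)/2 = -1/2*0 = 0)
Z(b) = b**3
B(p, S) = 13 (B(p, S) = 3 - 1*(-10) = 3 + 10 = 13)
n = 13
C*n = -120*13 = -1560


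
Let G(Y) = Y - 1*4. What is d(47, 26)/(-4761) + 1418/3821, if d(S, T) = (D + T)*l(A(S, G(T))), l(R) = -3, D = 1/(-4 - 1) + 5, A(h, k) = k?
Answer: 11840264/30319635 ≈ 0.39051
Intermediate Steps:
G(Y) = -4 + Y (G(Y) = Y - 4 = -4 + Y)
D = 24/5 (D = 1/(-5) + 5 = -⅕ + 5 = 24/5 ≈ 4.8000)
d(S, T) = -72/5 - 3*T (d(S, T) = (24/5 + T)*(-3) = -72/5 - 3*T)
d(47, 26)/(-4761) + 1418/3821 = (-72/5 - 3*26)/(-4761) + 1418/3821 = (-72/5 - 78)*(-1/4761) + 1418*(1/3821) = -462/5*(-1/4761) + 1418/3821 = 154/7935 + 1418/3821 = 11840264/30319635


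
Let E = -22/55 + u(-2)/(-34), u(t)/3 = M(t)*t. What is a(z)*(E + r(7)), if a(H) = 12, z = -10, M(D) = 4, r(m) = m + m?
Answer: 14592/85 ≈ 171.67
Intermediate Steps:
r(m) = 2*m
u(t) = 12*t (u(t) = 3*(4*t) = 12*t)
E = 26/85 (E = -22/55 + (12*(-2))/(-34) = -22*1/55 - 24*(-1/34) = -2/5 + 12/17 = 26/85 ≈ 0.30588)
a(z)*(E + r(7)) = 12*(26/85 + 2*7) = 12*(26/85 + 14) = 12*(1216/85) = 14592/85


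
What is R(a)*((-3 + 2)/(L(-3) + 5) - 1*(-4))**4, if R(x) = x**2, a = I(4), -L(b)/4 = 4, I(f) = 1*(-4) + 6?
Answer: 16402500/14641 ≈ 1120.3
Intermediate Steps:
I(f) = 2 (I(f) = -4 + 6 = 2)
L(b) = -16 (L(b) = -4*4 = -16)
a = 2
R(a)*((-3 + 2)/(L(-3) + 5) - 1*(-4))**4 = 2**2*((-3 + 2)/(-16 + 5) - 1*(-4))**4 = 4*(-1/(-11) + 4)**4 = 4*(-1*(-1/11) + 4)**4 = 4*(1/11 + 4)**4 = 4*(45/11)**4 = 4*(4100625/14641) = 16402500/14641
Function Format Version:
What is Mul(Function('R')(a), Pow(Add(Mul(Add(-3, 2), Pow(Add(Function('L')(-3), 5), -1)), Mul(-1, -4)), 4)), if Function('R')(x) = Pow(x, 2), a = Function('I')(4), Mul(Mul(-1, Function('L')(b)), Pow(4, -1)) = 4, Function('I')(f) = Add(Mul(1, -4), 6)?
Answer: Rational(16402500, 14641) ≈ 1120.3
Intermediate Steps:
Function('I')(f) = 2 (Function('I')(f) = Add(-4, 6) = 2)
Function('L')(b) = -16 (Function('L')(b) = Mul(-4, 4) = -16)
a = 2
Mul(Function('R')(a), Pow(Add(Mul(Add(-3, 2), Pow(Add(Function('L')(-3), 5), -1)), Mul(-1, -4)), 4)) = Mul(Pow(2, 2), Pow(Add(Mul(Add(-3, 2), Pow(Add(-16, 5), -1)), Mul(-1, -4)), 4)) = Mul(4, Pow(Add(Mul(-1, Pow(-11, -1)), 4), 4)) = Mul(4, Pow(Add(Mul(-1, Rational(-1, 11)), 4), 4)) = Mul(4, Pow(Add(Rational(1, 11), 4), 4)) = Mul(4, Pow(Rational(45, 11), 4)) = Mul(4, Rational(4100625, 14641)) = Rational(16402500, 14641)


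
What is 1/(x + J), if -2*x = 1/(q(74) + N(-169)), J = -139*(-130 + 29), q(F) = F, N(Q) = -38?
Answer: 72/1010807 ≈ 7.1230e-5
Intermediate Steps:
J = 14039 (J = -139*(-101) = 14039)
x = -1/72 (x = -1/(2*(74 - 38)) = -½/36 = -½*1/36 = -1/72 ≈ -0.013889)
1/(x + J) = 1/(-1/72 + 14039) = 1/(1010807/72) = 72/1010807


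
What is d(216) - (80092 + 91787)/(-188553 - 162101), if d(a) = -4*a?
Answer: -302793177/350654 ≈ -863.51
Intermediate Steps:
d(216) - (80092 + 91787)/(-188553 - 162101) = -4*216 - (80092 + 91787)/(-188553 - 162101) = -864 - 171879/(-350654) = -864 - 171879*(-1)/350654 = -864 - 1*(-171879/350654) = -864 + 171879/350654 = -302793177/350654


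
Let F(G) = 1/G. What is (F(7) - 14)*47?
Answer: -4559/7 ≈ -651.29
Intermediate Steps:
(F(7) - 14)*47 = (1/7 - 14)*47 = (⅐ - 14)*47 = -97/7*47 = -4559/7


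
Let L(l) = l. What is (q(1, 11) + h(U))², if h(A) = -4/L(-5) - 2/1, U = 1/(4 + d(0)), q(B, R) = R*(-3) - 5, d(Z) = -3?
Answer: 38416/25 ≈ 1536.6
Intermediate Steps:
q(B, R) = -5 - 3*R (q(B, R) = -3*R - 5 = -5 - 3*R)
U = 1 (U = 1/(4 - 3) = 1/1 = 1)
h(A) = -6/5 (h(A) = -4/(-5) - 2/1 = -4*(-⅕) - 2*1 = ⅘ - 2 = -6/5)
(q(1, 11) + h(U))² = ((-5 - 3*11) - 6/5)² = ((-5 - 33) - 6/5)² = (-38 - 6/5)² = (-196/5)² = 38416/25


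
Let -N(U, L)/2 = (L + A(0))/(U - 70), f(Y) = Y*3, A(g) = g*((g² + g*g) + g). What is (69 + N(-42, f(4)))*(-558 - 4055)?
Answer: -638571/2 ≈ -3.1929e+5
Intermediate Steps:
A(g) = g*(g + 2*g²) (A(g) = g*((g² + g²) + g) = g*(2*g² + g) = g*(g + 2*g²))
f(Y) = 3*Y
N(U, L) = -2*L/(-70 + U) (N(U, L) = -2*(L + 0²*(1 + 2*0))/(U - 70) = -2*(L + 0*(1 + 0))/(-70 + U) = -2*(L + 0*1)/(-70 + U) = -2*(L + 0)/(-70 + U) = -2*L/(-70 + U))
(69 + N(-42, f(4)))*(-558 - 4055) = (69 - 2*3*4/(-70 - 42))*(-558 - 4055) = (69 - 2*12/(-112))*(-4613) = (69 - 2*12*(-1/112))*(-4613) = (69 + 3/14)*(-4613) = (969/14)*(-4613) = -638571/2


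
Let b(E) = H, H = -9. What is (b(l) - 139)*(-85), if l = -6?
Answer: 12580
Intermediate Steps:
b(E) = -9
(b(l) - 139)*(-85) = (-9 - 139)*(-85) = -148*(-85) = 12580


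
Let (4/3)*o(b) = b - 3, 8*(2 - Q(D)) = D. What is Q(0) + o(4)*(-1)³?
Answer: 5/4 ≈ 1.2500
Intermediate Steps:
Q(D) = 2 - D/8
o(b) = -9/4 + 3*b/4 (o(b) = 3*(b - 3)/4 = 3*(-3 + b)/4 = -9/4 + 3*b/4)
Q(0) + o(4)*(-1)³ = (2 - ⅛*0) + (-9/4 + (¾)*4)*(-1)³ = (2 + 0) + (-9/4 + 3)*(-1) = 2 + (¾)*(-1) = 2 - ¾ = 5/4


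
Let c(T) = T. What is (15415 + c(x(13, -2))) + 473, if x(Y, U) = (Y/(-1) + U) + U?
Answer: 15871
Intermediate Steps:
x(Y, U) = -Y + 2*U (x(Y, U) = (Y*(-1) + U) + U = (-Y + U) + U = (U - Y) + U = -Y + 2*U)
(15415 + c(x(13, -2))) + 473 = (15415 + (-1*13 + 2*(-2))) + 473 = (15415 + (-13 - 4)) + 473 = (15415 - 17) + 473 = 15398 + 473 = 15871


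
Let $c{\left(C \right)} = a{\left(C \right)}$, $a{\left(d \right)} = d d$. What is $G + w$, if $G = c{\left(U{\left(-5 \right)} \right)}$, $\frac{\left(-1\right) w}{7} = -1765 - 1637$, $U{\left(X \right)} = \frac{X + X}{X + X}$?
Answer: $23815$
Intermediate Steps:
$a{\left(d \right)} = d^{2}$
$U{\left(X \right)} = 1$ ($U{\left(X \right)} = \frac{2 X}{2 X} = 2 X \frac{1}{2 X} = 1$)
$w = 23814$ ($w = - 7 \left(-1765 - 1637\right) = \left(-7\right) \left(-3402\right) = 23814$)
$c{\left(C \right)} = C^{2}$
$G = 1$ ($G = 1^{2} = 1$)
$G + w = 1 + 23814 = 23815$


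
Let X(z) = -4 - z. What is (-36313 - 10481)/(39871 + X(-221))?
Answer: -23397/20044 ≈ -1.1673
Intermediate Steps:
(-36313 - 10481)/(39871 + X(-221)) = (-36313 - 10481)/(39871 + (-4 - 1*(-221))) = -46794/(39871 + (-4 + 221)) = -46794/(39871 + 217) = -46794/40088 = -46794*1/40088 = -23397/20044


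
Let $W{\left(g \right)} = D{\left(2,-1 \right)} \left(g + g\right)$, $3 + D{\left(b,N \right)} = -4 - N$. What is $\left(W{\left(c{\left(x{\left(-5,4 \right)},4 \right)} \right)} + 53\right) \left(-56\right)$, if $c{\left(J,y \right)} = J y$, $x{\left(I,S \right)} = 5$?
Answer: $10472$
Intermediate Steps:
$D{\left(b,N \right)} = -7 - N$ ($D{\left(b,N \right)} = -3 - \left(4 + N\right) = -7 - N$)
$W{\left(g \right)} = - 12 g$ ($W{\left(g \right)} = \left(-7 - -1\right) \left(g + g\right) = \left(-7 + 1\right) 2 g = - 6 \cdot 2 g = - 12 g$)
$\left(W{\left(c{\left(x{\left(-5,4 \right)},4 \right)} \right)} + 53\right) \left(-56\right) = \left(- 12 \cdot 5 \cdot 4 + 53\right) \left(-56\right) = \left(\left(-12\right) 20 + 53\right) \left(-56\right) = \left(-240 + 53\right) \left(-56\right) = \left(-187\right) \left(-56\right) = 10472$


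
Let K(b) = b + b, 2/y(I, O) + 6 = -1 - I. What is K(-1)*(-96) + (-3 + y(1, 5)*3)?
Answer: 753/4 ≈ 188.25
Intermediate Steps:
y(I, O) = 2/(-7 - I) (y(I, O) = 2/(-6 + (-1 - I)) = 2/(-7 - I))
K(b) = 2*b
K(-1)*(-96) + (-3 + y(1, 5)*3) = (2*(-1))*(-96) + (-3 - 2/(7 + 1)*3) = -2*(-96) + (-3 - 2/8*3) = 192 + (-3 - 2*⅛*3) = 192 + (-3 - ¼*3) = 192 + (-3 - ¾) = 192 - 15/4 = 753/4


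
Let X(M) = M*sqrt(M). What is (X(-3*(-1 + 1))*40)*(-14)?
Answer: 0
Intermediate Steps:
X(M) = M**(3/2)
(X(-3*(-1 + 1))*40)*(-14) = ((-3*(-1 + 1))**(3/2)*40)*(-14) = ((-3*0)**(3/2)*40)*(-14) = (0**(3/2)*40)*(-14) = (0*40)*(-14) = 0*(-14) = 0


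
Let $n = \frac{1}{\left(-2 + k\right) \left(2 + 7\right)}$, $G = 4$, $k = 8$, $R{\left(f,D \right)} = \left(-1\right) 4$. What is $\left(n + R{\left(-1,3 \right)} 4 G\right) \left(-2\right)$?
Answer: $\frac{3455}{27} \approx 127.96$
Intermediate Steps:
$R{\left(f,D \right)} = -4$
$n = \frac{1}{54}$ ($n = \frac{1}{\left(-2 + 8\right) \left(2 + 7\right)} = \frac{1}{6 \cdot 9} = \frac{1}{54} \approx 0.018519$)
$\left(n + R{\left(-1,3 \right)} 4 G\right) \left(-2\right) = \left(\frac{1}{54} + \left(-4\right) 4 \cdot 4\right) \left(-2\right) = \left(\frac{1}{54} - 64\right) \left(-2\right) = \left(- \frac{3455}{54}\right) \left(-2\right) = \frac{3455}{27}$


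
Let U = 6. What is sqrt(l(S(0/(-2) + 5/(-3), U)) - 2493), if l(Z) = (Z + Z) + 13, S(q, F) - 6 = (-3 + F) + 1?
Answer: 2*I*sqrt(615) ≈ 49.598*I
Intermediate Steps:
S(q, F) = 4 + F (S(q, F) = 6 + ((-3 + F) + 1) = 6 + (-2 + F) = 4 + F)
l(Z) = 13 + 2*Z (l(Z) = 2*Z + 13 = 13 + 2*Z)
sqrt(l(S(0/(-2) + 5/(-3), U)) - 2493) = sqrt((13 + 2*(4 + 6)) - 2493) = sqrt((13 + 2*10) - 2493) = sqrt((13 + 20) - 2493) = sqrt(33 - 2493) = sqrt(-2460) = 2*I*sqrt(615)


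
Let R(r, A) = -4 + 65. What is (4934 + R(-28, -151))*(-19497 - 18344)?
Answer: -189015795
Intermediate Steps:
R(r, A) = 61
(4934 + R(-28, -151))*(-19497 - 18344) = (4934 + 61)*(-19497 - 18344) = 4995*(-37841) = -189015795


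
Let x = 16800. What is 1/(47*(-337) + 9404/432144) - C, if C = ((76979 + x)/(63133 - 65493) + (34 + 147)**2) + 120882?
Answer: -620309030044100913/4038384453080 ≈ -1.5360e+5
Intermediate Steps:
C = 362503701/2360 (C = ((76979 + 16800)/(63133 - 65493) + (34 + 147)**2) + 120882 = (93779/(-2360) + 181**2) + 120882 = (93779*(-1/2360) + 32761) + 120882 = (-93779/2360 + 32761) + 120882 = 77222181/2360 + 120882 = 362503701/2360 ≈ 1.5360e+5)
1/(47*(-337) + 9404/432144) - C = 1/(47*(-337) + 9404/432144) - 1*362503701/2360 = 1/(-15839 + 9404*(1/432144)) - 362503701/2360 = 1/(-15839 + 2351/108036) - 362503701/2360 = 1/(-1711179853/108036) - 362503701/2360 = -108036/1711179853 - 362503701/2360 = -620309030044100913/4038384453080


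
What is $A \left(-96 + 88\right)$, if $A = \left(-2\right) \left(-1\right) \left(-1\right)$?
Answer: $16$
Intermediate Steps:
$A = -2$ ($A = 2 \left(-1\right) = -2$)
$A \left(-96 + 88\right) = - 2 \left(-96 + 88\right) = \left(-2\right) \left(-8\right) = 16$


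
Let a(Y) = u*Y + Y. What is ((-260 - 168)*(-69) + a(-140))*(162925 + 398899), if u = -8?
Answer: 17142373888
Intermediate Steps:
a(Y) = -7*Y (a(Y) = -8*Y + Y = -7*Y)
((-260 - 168)*(-69) + a(-140))*(162925 + 398899) = ((-260 - 168)*(-69) - 7*(-140))*(162925 + 398899) = (-428*(-69) + 980)*561824 = (29532 + 980)*561824 = 30512*561824 = 17142373888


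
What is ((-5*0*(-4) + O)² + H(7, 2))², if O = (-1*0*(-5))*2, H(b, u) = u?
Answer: 4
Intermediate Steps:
O = 0 (O = (0*(-5))*2 = 0*2 = 0)
((-5*0*(-4) + O)² + H(7, 2))² = ((-5*0*(-4) + 0)² + 2)² = ((0*(-4) + 0)² + 2)² = ((0 + 0)² + 2)² = (0² + 2)² = (0 + 2)² = 2² = 4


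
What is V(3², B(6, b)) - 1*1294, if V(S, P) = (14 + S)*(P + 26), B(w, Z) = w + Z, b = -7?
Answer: -719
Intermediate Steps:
B(w, Z) = Z + w
V(S, P) = (14 + S)*(26 + P)
V(3², B(6, b)) - 1*1294 = (364 + 14*(-7 + 6) + 26*3² + (-7 + 6)*3²) - 1*1294 = (364 + 14*(-1) + 26*9 - 1*9) - 1294 = (364 - 14 + 234 - 9) - 1294 = 575 - 1294 = -719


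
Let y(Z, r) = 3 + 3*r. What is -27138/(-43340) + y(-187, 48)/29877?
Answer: 136195501/215811530 ≈ 0.63109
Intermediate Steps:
-27138/(-43340) + y(-187, 48)/29877 = -27138/(-43340) + (3 + 3*48)/29877 = -27138*(-1/43340) + (3 + 144)*(1/29877) = 13569/21670 + 147*(1/29877) = 13569/21670 + 49/9959 = 136195501/215811530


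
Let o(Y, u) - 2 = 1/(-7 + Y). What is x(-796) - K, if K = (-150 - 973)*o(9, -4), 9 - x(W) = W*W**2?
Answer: 1008722305/2 ≈ 5.0436e+8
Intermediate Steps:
o(Y, u) = 2 + 1/(-7 + Y)
x(W) = 9 - W**3 (x(W) = 9 - W*W**2 = 9 - W**3)
K = -5615/2 (K = (-150 - 973)*((-13 + 2*9)/(-7 + 9)) = -1123*(-13 + 18)/2 = -1123*5/2 = -5615/2 ≈ -2807.5)
x(-796) - K = (9 - 1*(-796)**3) - 1*(-5615/2) = (9 - 1*(-504358336)) + 5615/2 = (9 + 504358336) + 5615/2 = 504358345 + 5615/2 = 1008722305/2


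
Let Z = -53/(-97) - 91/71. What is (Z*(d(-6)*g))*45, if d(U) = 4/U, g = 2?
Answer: 303840/6887 ≈ 44.118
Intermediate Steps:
Z = -5064/6887 (Z = -53*(-1/97) - 91*1/71 = 53/97 - 91/71 = -5064/6887 ≈ -0.73530)
(Z*(d(-6)*g))*45 = -5064*4/(-6)*2/6887*45 = -5064*4*(-⅙)*2/6887*45 = -(-3376)*2/6887*45 = -5064/6887*(-4/3)*45 = (6752/6887)*45 = 303840/6887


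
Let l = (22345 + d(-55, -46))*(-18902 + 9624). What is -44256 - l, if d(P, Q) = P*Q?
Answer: 230745994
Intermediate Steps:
l = -230790250 (l = (22345 - 55*(-46))*(-18902 + 9624) = (22345 + 2530)*(-9278) = 24875*(-9278) = -230790250)
-44256 - l = -44256 - 1*(-230790250) = -44256 + 230790250 = 230745994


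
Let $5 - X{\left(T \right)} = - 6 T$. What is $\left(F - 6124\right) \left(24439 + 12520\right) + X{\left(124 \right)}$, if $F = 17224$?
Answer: $410245649$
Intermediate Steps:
$X{\left(T \right)} = 5 + 6 T$ ($X{\left(T \right)} = 5 - - 6 T = 5 + 6 T$)
$\left(F - 6124\right) \left(24439 + 12520\right) + X{\left(124 \right)} = \left(17224 - 6124\right) \left(24439 + 12520\right) + \left(5 + 6 \cdot 124\right) = 11100 \cdot 36959 + \left(5 + 744\right) = 410244900 + 749 = 410245649$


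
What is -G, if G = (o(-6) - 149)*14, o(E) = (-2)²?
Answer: 2030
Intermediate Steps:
o(E) = 4
G = -2030 (G = (4 - 149)*14 = -145*14 = -2030)
-G = -1*(-2030) = 2030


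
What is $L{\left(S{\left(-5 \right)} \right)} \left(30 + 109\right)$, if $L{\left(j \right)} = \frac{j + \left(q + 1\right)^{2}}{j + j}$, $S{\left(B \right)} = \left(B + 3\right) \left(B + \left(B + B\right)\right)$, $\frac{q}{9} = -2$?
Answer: $\frac{44341}{60} \approx 739.02$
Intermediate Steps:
$q = -18$ ($q = 9 \left(-2\right) = -18$)
$S{\left(B \right)} = 3 B \left(3 + B\right)$ ($S{\left(B \right)} = \left(3 + B\right) \left(B + 2 B\right) = \left(3 + B\right) 3 B = 3 B \left(3 + B\right)$)
$L{\left(j \right)} = \frac{289 + j}{2 j}$ ($L{\left(j \right)} = \frac{j + \left(-18 + 1\right)^{2}}{j + j} = \frac{j + \left(-17\right)^{2}}{2 j} = \left(j + 289\right) \frac{1}{2 j} = \left(289 + j\right) \frac{1}{2 j} = \frac{289 + j}{2 j}$)
$L{\left(S{\left(-5 \right)} \right)} \left(30 + 109\right) = \frac{289 + 3 \left(-5\right) \left(3 - 5\right)}{2 \cdot 3 \left(-5\right) \left(3 - 5\right)} \left(30 + 109\right) = \frac{289 + 3 \left(-5\right) \left(-2\right)}{2 \cdot 3 \left(-5\right) \left(-2\right)} 139 = \frac{289 + 30}{2 \cdot 30} \cdot 139 = \frac{1}{2} \cdot \frac{1}{30} \cdot 319 \cdot 139 = \frac{319}{60} \cdot 139 = \frac{44341}{60}$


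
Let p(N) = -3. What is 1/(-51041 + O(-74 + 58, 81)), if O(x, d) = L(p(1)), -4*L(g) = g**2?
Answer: -4/204173 ≈ -1.9591e-5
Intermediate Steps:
L(g) = -g**2/4
O(x, d) = -9/4 (O(x, d) = -1/4*(-3)**2 = -1/4*9 = -9/4)
1/(-51041 + O(-74 + 58, 81)) = 1/(-51041 - 9/4) = 1/(-204173/4) = -4/204173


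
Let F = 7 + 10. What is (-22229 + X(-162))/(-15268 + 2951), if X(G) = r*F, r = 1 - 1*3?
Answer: 22263/12317 ≈ 1.8075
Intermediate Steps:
r = -2 (r = 1 - 3 = -2)
F = 17
X(G) = -34 (X(G) = -2*17 = -34)
(-22229 + X(-162))/(-15268 + 2951) = (-22229 - 34)/(-15268 + 2951) = -22263/(-12317) = -22263*(-1/12317) = 22263/12317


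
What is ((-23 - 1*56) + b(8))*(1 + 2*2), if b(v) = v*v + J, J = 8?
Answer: -35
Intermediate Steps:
b(v) = 8 + v² (b(v) = v*v + 8 = v² + 8 = 8 + v²)
((-23 - 1*56) + b(8))*(1 + 2*2) = ((-23 - 1*56) + (8 + 8²))*(1 + 2*2) = ((-23 - 56) + (8 + 64))*(1 + 4) = (-79 + 72)*5 = -7*5 = -35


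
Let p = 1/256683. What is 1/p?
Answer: 256683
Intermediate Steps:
p = 1/256683 ≈ 3.8959e-6
1/p = 1/(1/256683) = 256683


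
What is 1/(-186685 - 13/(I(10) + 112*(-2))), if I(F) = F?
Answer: -214/39950577 ≈ -5.3566e-6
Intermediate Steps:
1/(-186685 - 13/(I(10) + 112*(-2))) = 1/(-186685 - 13/(10 + 112*(-2))) = 1/(-186685 - 13/(10 - 224)) = 1/(-186685 - 13/(-214)) = 1/(-186685 - (-1)*13/214) = 1/(-186685 - 1*(-13/214)) = 1/(-186685 + 13/214) = 1/(-39950577/214) = -214/39950577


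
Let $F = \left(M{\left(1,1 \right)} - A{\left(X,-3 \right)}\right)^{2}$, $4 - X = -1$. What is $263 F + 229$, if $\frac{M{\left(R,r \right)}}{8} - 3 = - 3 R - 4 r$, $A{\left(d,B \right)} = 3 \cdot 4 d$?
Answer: $2226261$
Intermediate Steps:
$X = 5$ ($X = 4 - -1 = 4 + 1 = 5$)
$A{\left(d,B \right)} = 12 d$
$M{\left(R,r \right)} = 24 - 32 r - 24 R$ ($M{\left(R,r \right)} = 24 + 8 \left(- 3 R - 4 r\right) = 24 + 8 \left(- 4 r - 3 R\right) = 24 - \left(24 R + 32 r\right) = 24 - 32 r - 24 R$)
$F = 8464$ ($F = \left(\left(24 - 32 - 24\right) - 12 \cdot 5\right)^{2} = \left(\left(24 - 32 - 24\right) - 60\right)^{2} = \left(-32 - 60\right)^{2} = \left(-92\right)^{2} = 8464$)
$263 F + 229 = 263 \cdot 8464 + 229 = 2226032 + 229 = 2226261$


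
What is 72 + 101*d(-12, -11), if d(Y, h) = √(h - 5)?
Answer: 72 + 404*I ≈ 72.0 + 404.0*I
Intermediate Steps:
d(Y, h) = √(-5 + h)
72 + 101*d(-12, -11) = 72 + 101*√(-5 - 11) = 72 + 101*√(-16) = 72 + 101*(4*I) = 72 + 404*I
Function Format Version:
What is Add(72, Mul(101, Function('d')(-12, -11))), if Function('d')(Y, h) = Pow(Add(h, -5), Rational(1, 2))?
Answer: Add(72, Mul(404, I)) ≈ Add(72.000, Mul(404.00, I))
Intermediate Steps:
Function('d')(Y, h) = Pow(Add(-5, h), Rational(1, 2))
Add(72, Mul(101, Function('d')(-12, -11))) = Add(72, Mul(101, Pow(Add(-5, -11), Rational(1, 2)))) = Add(72, Mul(101, Pow(-16, Rational(1, 2)))) = Add(72, Mul(101, Mul(4, I))) = Add(72, Mul(404, I))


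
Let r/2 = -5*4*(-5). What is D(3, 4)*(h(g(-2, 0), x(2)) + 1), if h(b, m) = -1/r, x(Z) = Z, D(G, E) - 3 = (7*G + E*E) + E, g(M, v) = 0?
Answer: 2189/50 ≈ 43.780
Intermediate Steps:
r = 200 (r = 2*(-5*4*(-5)) = 2*(-20*(-5)) = 2*100 = 200)
D(G, E) = 3 + E + E² + 7*G (D(G, E) = 3 + ((7*G + E*E) + E) = 3 + ((7*G + E²) + E) = 3 + ((E² + 7*G) + E) = 3 + (E + E² + 7*G) = 3 + E + E² + 7*G)
h(b, m) = -1/200
D(3, 4)*(h(g(-2, 0), x(2)) + 1) = (3 + 4 + 4² + 7*3)*(-1/200 + 1) = (3 + 4 + 16 + 21)*(199/200) = 44*(199/200) = 2189/50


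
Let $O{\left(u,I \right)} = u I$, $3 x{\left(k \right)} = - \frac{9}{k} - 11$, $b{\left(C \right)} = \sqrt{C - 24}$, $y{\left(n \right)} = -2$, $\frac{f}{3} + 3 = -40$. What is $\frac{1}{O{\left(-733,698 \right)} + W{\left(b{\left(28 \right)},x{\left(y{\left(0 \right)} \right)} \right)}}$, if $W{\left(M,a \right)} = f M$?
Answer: $- \frac{1}{511892} \approx -1.9535 \cdot 10^{-6}$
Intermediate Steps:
$f = -129$ ($f = -9 + 3 \left(-40\right) = -9 - 120 = -129$)
$b{\left(C \right)} = \sqrt{-24 + C}$
$x{\left(k \right)} = - \frac{11}{3} - \frac{3}{k}$ ($x{\left(k \right)} = \frac{- \frac{9}{k} - 11}{3} = \frac{-11 - \frac{9}{k}}{3} = - \frac{11}{3} - \frac{3}{k}$)
$O{\left(u,I \right)} = I u$
$W{\left(M,a \right)} = - 129 M$
$\frac{1}{O{\left(-733,698 \right)} + W{\left(b{\left(28 \right)},x{\left(y{\left(0 \right)} \right)} \right)}} = \frac{1}{698 \left(-733\right) - 129 \sqrt{-24 + 28}} = \frac{1}{-511634 - 129 \sqrt{4}} = \frac{1}{-511634 - 258} = \frac{1}{-511892} = - \frac{1}{511892}$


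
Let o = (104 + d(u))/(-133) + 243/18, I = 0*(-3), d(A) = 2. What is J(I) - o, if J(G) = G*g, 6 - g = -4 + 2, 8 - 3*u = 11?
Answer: -3379/266 ≈ -12.703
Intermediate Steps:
u = -1 (u = 8/3 - ⅓*11 = 8/3 - 11/3 = -1)
g = 8 (g = 6 - (-4 + 2) = 6 - 1*(-2) = 6 + 2 = 8)
I = 0
o = 3379/266 (o = (104 + 2)/(-133) + 243/18 = 106*(-1/133) + 243*(1/18) = -106/133 + 27/2 = 3379/266 ≈ 12.703)
J(G) = 8*G (J(G) = G*8 = 8*G)
J(I) - o = 8*0 - 1*3379/266 = 0 - 3379/266 = -3379/266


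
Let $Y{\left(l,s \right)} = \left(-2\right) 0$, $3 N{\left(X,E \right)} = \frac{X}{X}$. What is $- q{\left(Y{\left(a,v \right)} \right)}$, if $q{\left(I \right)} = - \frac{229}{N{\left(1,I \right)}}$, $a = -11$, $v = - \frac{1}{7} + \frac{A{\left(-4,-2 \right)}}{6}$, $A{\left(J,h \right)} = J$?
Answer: $687$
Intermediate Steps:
$N{\left(X,E \right)} = \frac{1}{3}$ ($N{\left(X,E \right)} = \frac{X \frac{1}{X}}{3} = \frac{1}{3} \cdot 1 = \frac{1}{3}$)
$v = - \frac{17}{21}$ ($v = - \frac{1}{7} - \frac{4}{6} = \left(-1\right) \frac{1}{7} - \frac{2}{3} = - \frac{1}{7} - \frac{2}{3} = - \frac{17}{21} \approx -0.80952$)
$Y{\left(l,s \right)} = 0$
$q{\left(I \right)} = -687$ ($q{\left(I \right)} = - 229 \frac{1}{\frac{1}{3}} = \left(-229\right) 3 = -687$)
$- q{\left(Y{\left(a,v \right)} \right)} = \left(-1\right) \left(-687\right) = 687$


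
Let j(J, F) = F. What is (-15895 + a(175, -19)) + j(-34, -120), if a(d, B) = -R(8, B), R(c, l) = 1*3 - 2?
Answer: -16016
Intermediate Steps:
R(c, l) = 1 (R(c, l) = 3 - 2 = 1)
a(d, B) = -1 (a(d, B) = -1*1 = -1)
(-15895 + a(175, -19)) + j(-34, -120) = (-15895 - 1) - 120 = -15896 - 120 = -16016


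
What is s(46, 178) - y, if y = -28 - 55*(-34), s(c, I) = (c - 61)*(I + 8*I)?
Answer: -25872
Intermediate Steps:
s(c, I) = 9*I*(-61 + c) (s(c, I) = (-61 + c)*(9*I) = 9*I*(-61 + c))
y = 1842 (y = -28 + 1870 = 1842)
s(46, 178) - y = 9*178*(-61 + 46) - 1*1842 = 9*178*(-15) - 1842 = -24030 - 1842 = -25872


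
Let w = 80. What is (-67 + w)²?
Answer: 169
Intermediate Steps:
(-67 + w)² = (-67 + 80)² = 13² = 169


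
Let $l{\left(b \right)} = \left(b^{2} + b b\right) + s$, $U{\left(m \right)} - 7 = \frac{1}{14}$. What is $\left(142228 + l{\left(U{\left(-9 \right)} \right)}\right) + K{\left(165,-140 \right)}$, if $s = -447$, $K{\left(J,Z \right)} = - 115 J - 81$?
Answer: $\frac{12036851}{98} \approx 1.2283 \cdot 10^{5}$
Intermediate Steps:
$K{\left(J,Z \right)} = -81 - 115 J$
$U{\left(m \right)} = \frac{99}{14}$ ($U{\left(m \right)} = 7 + \frac{1}{14} = \frac{99}{14}$)
$l{\left(b \right)} = -447 + 2 b^{2}$ ($l{\left(b \right)} = \left(b^{2} + b b\right) - 447 = \left(b^{2} + b^{2}\right) - 447 = 2 b^{2} - 447 = -447 + 2 b^{2}$)
$\left(142228 + l{\left(U{\left(-9 \right)} \right)}\right) + K{\left(165,-140 \right)} = \left(142228 - \left(447 - 2 \left(\frac{99}{14}\right)^{2}\right)\right) - 19056 = \left(142228 + \left(-447 + 2 \cdot \frac{9801}{196}\right)\right) - 19056 = \left(142228 + \left(-447 + \frac{9801}{98}\right)\right) - 19056 = \left(142228 - \frac{34005}{98}\right) - 19056 = \frac{13904339}{98} - 19056 = \frac{12036851}{98}$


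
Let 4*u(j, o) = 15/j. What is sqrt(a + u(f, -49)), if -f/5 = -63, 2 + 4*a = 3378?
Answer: sqrt(1488837)/42 ≈ 29.052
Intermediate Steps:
a = 844 (a = -1/2 + (1/4)*3378 = -1/2 + 1689/2 = 844)
f = 315 (f = -5*(-63) = 315)
u(j, o) = 15/(4*j) (u(j, o) = (15/j)/4 = 15/(4*j))
sqrt(a + u(f, -49)) = sqrt(844 + (15/4)/315) = sqrt(844 + (15/4)*(1/315)) = sqrt(844 + 1/84) = sqrt(70897/84) = sqrt(1488837)/42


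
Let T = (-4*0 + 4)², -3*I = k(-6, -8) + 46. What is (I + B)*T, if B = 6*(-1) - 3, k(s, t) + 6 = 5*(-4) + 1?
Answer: -256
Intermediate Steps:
k(s, t) = -25 (k(s, t) = -6 + (5*(-4) + 1) = -6 + (-20 + 1) = -6 - 19 = -25)
I = -7 (I = -(-25 + 46)/3 = -⅓*21 = -7)
T = 16 (T = (0 + 4)² = 4² = 16)
B = -9 (B = -6 - 3 = -9)
(I + B)*T = (-7 - 9)*16 = -16*16 = -256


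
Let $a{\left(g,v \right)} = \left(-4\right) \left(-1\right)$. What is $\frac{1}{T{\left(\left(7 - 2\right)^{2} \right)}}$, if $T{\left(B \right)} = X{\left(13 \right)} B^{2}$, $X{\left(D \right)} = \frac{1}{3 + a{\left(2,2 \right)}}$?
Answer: $\frac{7}{625} \approx 0.0112$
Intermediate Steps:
$a{\left(g,v \right)} = 4$
$X{\left(D \right)} = \frac{1}{7}$ ($X{\left(D \right)} = \frac{1}{3 + 4} = \frac{1}{7}$)
$T{\left(B \right)} = \frac{B^{2}}{7}$
$\frac{1}{T{\left(\left(7 - 2\right)^{2} \right)}} = \frac{1}{\frac{1}{7} \left(\left(7 - 2\right)^{2}\right)^{2}} = \frac{1}{\frac{1}{7} \left(5^{2}\right)^{2}} = \frac{1}{\frac{1}{7} \cdot 25^{2}} = \frac{1}{\frac{1}{7} \cdot 625} = \frac{1}{\frac{625}{7}} = \frac{7}{625}$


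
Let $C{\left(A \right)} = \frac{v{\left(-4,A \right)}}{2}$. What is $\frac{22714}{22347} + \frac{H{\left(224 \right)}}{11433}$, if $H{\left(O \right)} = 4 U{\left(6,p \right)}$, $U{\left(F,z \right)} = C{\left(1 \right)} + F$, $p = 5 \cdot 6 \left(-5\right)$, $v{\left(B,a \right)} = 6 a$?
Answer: $\frac{86831218}{85164417} \approx 1.0196$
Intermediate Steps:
$C{\left(A \right)} = 3 A$ ($C{\left(A \right)} = \frac{6 A}{2} = 6 A \frac{1}{2} = 3 A$)
$p = -150$ ($p = 30 \left(-5\right) = -150$)
$U{\left(F,z \right)} = 3 + F$ ($U{\left(F,z \right)} = 3 \cdot 1 + F = 3 + F$)
$H{\left(O \right)} = 36$ ($H{\left(O \right)} = 4 \left(3 + 6\right) = 4 \cdot 9 = 36$)
$\frac{22714}{22347} + \frac{H{\left(224 \right)}}{11433} = \frac{22714}{22347} + \frac{36}{11433} = 22714 \cdot \frac{1}{22347} + 36 \cdot \frac{1}{11433} = \frac{22714}{22347} + \frac{12}{3811} = \frac{86831218}{85164417}$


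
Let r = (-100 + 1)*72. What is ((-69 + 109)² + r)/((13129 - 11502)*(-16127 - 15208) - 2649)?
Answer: 2764/25492347 ≈ 0.00010842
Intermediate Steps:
r = -7128 (r = -99*72 = -7128)
((-69 + 109)² + r)/((13129 - 11502)*(-16127 - 15208) - 2649) = ((-69 + 109)² - 7128)/((13129 - 11502)*(-16127 - 15208) - 2649) = (40² - 7128)/(1627*(-31335) - 2649) = (1600 - 7128)/(-50982045 - 2649) = -5528/(-50984694) = -5528*(-1/50984694) = 2764/25492347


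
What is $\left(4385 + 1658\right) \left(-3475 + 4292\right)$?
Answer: $4937131$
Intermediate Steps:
$\left(4385 + 1658\right) \left(-3475 + 4292\right) = 6043 \cdot 817 = 4937131$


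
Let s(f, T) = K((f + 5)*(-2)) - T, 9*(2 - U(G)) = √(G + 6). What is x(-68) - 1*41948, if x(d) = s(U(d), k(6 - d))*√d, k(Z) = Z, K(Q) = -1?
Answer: -41948 - 150*I*√17 ≈ -41948.0 - 618.47*I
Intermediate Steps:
U(G) = 2 - √(6 + G)/9 (U(G) = 2 - √(G + 6)/9 = 2 - √(6 + G)/9)
s(f, T) = -1 - T
x(d) = √d*(-7 + d) (x(d) = (-1 - (6 - d))*√d = (-1 + (-6 + d))*√d = (-7 + d)*√d = √d*(-7 + d))
x(-68) - 1*41948 = √(-68)*(-7 - 68) - 1*41948 = (2*I*√17)*(-75) - 41948 = -150*I*√17 - 41948 = -41948 - 150*I*√17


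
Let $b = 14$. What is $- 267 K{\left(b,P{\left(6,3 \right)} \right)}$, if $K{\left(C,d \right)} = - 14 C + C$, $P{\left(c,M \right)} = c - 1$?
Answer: $48594$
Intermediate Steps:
$P{\left(c,M \right)} = -1 + c$
$K{\left(C,d \right)} = - 13 C$
$- 267 K{\left(b,P{\left(6,3 \right)} \right)} = - 267 \left(\left(-13\right) 14\right) = \left(-267\right) \left(-182\right) = 48594$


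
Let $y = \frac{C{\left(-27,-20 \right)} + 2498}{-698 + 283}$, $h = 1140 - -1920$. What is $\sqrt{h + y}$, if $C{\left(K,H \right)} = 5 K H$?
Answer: $\frac{\sqrt{524851330}}{415} \approx 55.204$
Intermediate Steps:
$h = 3060$ ($h = 1140 + 1920 = 3060$)
$C{\left(K,H \right)} = 5 H K$
$y = - \frac{5198}{415}$ ($y = \frac{5 \left(-20\right) \left(-27\right) + 2498}{-698 + 283} = \frac{2700 + 2498}{-415} = 5198 \left(- \frac{1}{415}\right) = - \frac{5198}{415} \approx -12.525$)
$\sqrt{h + y} = \sqrt{3060 - \frac{5198}{415}} = \sqrt{\frac{1264702}{415}} = \frac{\sqrt{524851330}}{415}$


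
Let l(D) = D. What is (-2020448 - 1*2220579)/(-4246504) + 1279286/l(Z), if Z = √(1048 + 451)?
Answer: 4241027/4246504 + 1279286*√1499/1499 ≈ 33043.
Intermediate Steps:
Z = √1499 ≈ 38.717
(-2020448 - 1*2220579)/(-4246504) + 1279286/l(Z) = (-2020448 - 1*2220579)/(-4246504) + 1279286/(√1499) = (-2020448 - 2220579)*(-1/4246504) + 1279286*(√1499/1499) = -4241027*(-1/4246504) + 1279286*√1499/1499 = 4241027/4246504 + 1279286*√1499/1499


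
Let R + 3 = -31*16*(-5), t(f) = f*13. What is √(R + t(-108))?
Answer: √1073 ≈ 32.757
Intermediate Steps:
t(f) = 13*f
R = 2477 (R = -3 - 31*16*(-5) = -3 - 496*(-5) = -3 + 2480 = 2477)
√(R + t(-108)) = √(2477 + 13*(-108)) = √(2477 - 1404) = √1073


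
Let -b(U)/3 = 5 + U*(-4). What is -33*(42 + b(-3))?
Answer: 297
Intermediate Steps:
b(U) = -15 + 12*U (b(U) = -3*(5 + U*(-4)) = -3*(5 - 4*U) = -15 + 12*U)
-33*(42 + b(-3)) = -33*(42 + (-15 + 12*(-3))) = -33*(42 + (-15 - 36)) = -33*(42 - 51) = -33*(-9) = 297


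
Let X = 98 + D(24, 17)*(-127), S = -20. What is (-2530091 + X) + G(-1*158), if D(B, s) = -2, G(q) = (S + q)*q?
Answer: -2501615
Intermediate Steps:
G(q) = q*(-20 + q) (G(q) = (-20 + q)*q = q*(-20 + q))
X = 352 (X = 98 - 2*(-127) = 98 + 254 = 352)
(-2530091 + X) + G(-1*158) = (-2530091 + 352) + (-1*158)*(-20 - 1*158) = -2529739 - 158*(-20 - 158) = -2529739 - 158*(-178) = -2529739 + 28124 = -2501615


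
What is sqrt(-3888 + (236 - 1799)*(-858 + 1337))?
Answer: I*sqrt(752565) ≈ 867.5*I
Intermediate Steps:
sqrt(-3888 + (236 - 1799)*(-858 + 1337)) = sqrt(-3888 - 1563*479) = sqrt(-3888 - 748677) = sqrt(-752565) = I*sqrt(752565)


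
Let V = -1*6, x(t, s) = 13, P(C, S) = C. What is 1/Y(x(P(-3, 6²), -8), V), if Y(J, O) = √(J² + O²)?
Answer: √205/205 ≈ 0.069843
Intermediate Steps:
V = -6
1/Y(x(P(-3, 6²), -8), V) = 1/(√(13² + (-6)²)) = 1/(√(169 + 36)) = 1/(√205) = √205/205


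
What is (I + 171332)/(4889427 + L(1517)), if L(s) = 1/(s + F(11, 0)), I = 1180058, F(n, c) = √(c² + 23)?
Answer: 15205667458975027610/55015207332418846033 + 1351390*√23/55015207332418846033 ≈ 0.27639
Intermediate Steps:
F(n, c) = √(23 + c²)
L(s) = 1/(s + √23) (L(s) = 1/(s + √(23 + 0²)) = 1/(s + √(23 + 0)) = 1/(s + √23))
(I + 171332)/(4889427 + L(1517)) = (1180058 + 171332)/(4889427 + 1/(1517 + √23)) = 1351390/(4889427 + 1/(1517 + √23))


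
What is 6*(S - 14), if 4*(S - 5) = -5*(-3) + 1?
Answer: -30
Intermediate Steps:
S = 9 (S = 5 + (-5*(-3) + 1)/4 = 5 + (15 + 1)/4 = 5 + (1/4)*16 = 5 + 4 = 9)
6*(S - 14) = 6*(9 - 14) = 6*(-5) = -30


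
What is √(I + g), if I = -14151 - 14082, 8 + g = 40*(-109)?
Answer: I*√32601 ≈ 180.56*I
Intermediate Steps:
g = -4368 (g = -8 + 40*(-109) = -8 - 4360 = -4368)
I = -28233
√(I + g) = √(-28233 - 4368) = √(-32601) = I*√32601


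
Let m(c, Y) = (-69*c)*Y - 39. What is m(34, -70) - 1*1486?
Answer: 162695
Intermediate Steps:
m(c, Y) = -39 - 69*Y*c (m(c, Y) = -69*Y*c - 39 = -39 - 69*Y*c)
m(34, -70) - 1*1486 = (-39 - 69*(-70)*34) - 1*1486 = (-39 + 164220) - 1486 = 164181 - 1486 = 162695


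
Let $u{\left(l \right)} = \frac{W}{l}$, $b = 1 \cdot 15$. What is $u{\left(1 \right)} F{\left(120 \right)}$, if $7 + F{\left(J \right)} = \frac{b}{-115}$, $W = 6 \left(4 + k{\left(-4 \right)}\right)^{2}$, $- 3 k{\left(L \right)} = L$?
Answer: $- \frac{83968}{69} \approx -1216.9$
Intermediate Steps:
$b = 15$
$k{\left(L \right)} = - \frac{L}{3}$
$W = \frac{512}{3}$ ($W = 6 \left(4 - - \frac{4}{3}\right)^{2} = 6 \left(4 + \frac{4}{3}\right)^{2} = 6 \left(\frac{16}{3}\right)^{2} = 6 \cdot \frac{256}{9} = \frac{512}{3} \approx 170.67$)
$F{\left(J \right)} = - \frac{164}{23}$ ($F{\left(J \right)} = -7 + \frac{15}{-115} = -7 + 15 \left(- \frac{1}{115}\right) = -7 - \frac{3}{23} = - \frac{164}{23}$)
$u{\left(l \right)} = \frac{512}{3 l}$
$u{\left(1 \right)} F{\left(120 \right)} = \frac{512}{3 \cdot 1} \left(- \frac{164}{23}\right) = \frac{512}{3} \cdot 1 \left(- \frac{164}{23}\right) = \frac{512}{3} \left(- \frac{164}{23}\right) = - \frac{83968}{69}$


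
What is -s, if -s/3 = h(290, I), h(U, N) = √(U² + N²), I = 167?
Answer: 3*√111989 ≈ 1003.9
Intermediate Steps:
h(U, N) = √(N² + U²)
s = -3*√111989 (s = -3*√(167² + 290²) = -3*√(27889 + 84100) = -3*√111989 ≈ -1003.9)
-s = -(-3)*√111989 = 3*√111989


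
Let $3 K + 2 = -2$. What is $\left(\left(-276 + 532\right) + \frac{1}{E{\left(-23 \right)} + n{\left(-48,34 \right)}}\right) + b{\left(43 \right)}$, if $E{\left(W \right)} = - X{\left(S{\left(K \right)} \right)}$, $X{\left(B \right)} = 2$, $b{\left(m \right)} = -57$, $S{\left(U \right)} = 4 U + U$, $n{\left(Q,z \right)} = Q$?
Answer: $\frac{9949}{50} \approx 198.98$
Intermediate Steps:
$K = - \frac{4}{3}$ ($K = - \frac{2}{3} + \frac{1}{3} \left(-2\right) = - \frac{2}{3} - \frac{2}{3} = - \frac{4}{3} \approx -1.3333$)
$S{\left(U \right)} = 5 U$
$E{\left(W \right)} = -2$ ($E{\left(W \right)} = \left(-1\right) 2 = -2$)
$\left(\left(-276 + 532\right) + \frac{1}{E{\left(-23 \right)} + n{\left(-48,34 \right)}}\right) + b{\left(43 \right)} = \left(\left(-276 + 532\right) + \frac{1}{-2 - 48}\right) - 57 = \left(256 + \frac{1}{-50}\right) - 57 = \left(256 - \frac{1}{50}\right) - 57 = \frac{12799}{50} - 57 = \frac{9949}{50}$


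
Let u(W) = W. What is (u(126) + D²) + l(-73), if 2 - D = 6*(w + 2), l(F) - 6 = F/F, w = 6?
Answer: 2249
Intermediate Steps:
l(F) = 7 (l(F) = 6 + F/F = 6 + 1 = 7)
D = -46 (D = 2 - 6*(6 + 2) = 2 - 6*8 = 2 - 1*48 = 2 - 48 = -46)
(u(126) + D²) + l(-73) = (126 + (-46)²) + 7 = (126 + 2116) + 7 = 2242 + 7 = 2249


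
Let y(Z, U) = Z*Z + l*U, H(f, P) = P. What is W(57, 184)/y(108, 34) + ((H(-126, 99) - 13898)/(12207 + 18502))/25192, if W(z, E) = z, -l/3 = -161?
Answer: 7284807597/3621320500168 ≈ 0.0020116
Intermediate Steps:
l = 483 (l = -3*(-161) = 483)
y(Z, U) = Z**2 + 483*U (y(Z, U) = Z*Z + 483*U = Z**2 + 483*U)
W(57, 184)/y(108, 34) + ((H(-126, 99) - 13898)/(12207 + 18502))/25192 = 57/(108**2 + 483*34) + ((99 - 13898)/(12207 + 18502))/25192 = 57/(11664 + 16422) - 13799/30709*(1/25192) = 57/28086 - 13799*1/30709*(1/25192) = 57*(1/28086) - 13799/30709*1/25192 = 19/9362 - 13799/773621128 = 7284807597/3621320500168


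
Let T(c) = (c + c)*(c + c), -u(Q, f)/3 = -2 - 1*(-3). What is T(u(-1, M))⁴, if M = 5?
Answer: 1679616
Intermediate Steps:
u(Q, f) = -3 (u(Q, f) = -3*(-2 - 1*(-3)) = -3*(-2 + 3) = -3*1 = -3)
T(c) = 4*c² (T(c) = (2*c)*(2*c) = 4*c²)
T(u(-1, M))⁴ = (4*(-3)²)⁴ = (4*9)⁴ = 36⁴ = 1679616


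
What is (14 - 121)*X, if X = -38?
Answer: 4066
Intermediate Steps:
(14 - 121)*X = (14 - 121)*(-38) = -107*(-38) = 4066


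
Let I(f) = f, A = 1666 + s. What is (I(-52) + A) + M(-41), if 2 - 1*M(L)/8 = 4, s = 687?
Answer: 2285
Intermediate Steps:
M(L) = -16 (M(L) = 16 - 8*4 = 16 - 32 = -16)
A = 2353 (A = 1666 + 687 = 2353)
(I(-52) + A) + M(-41) = (-52 + 2353) - 16 = 2301 - 16 = 2285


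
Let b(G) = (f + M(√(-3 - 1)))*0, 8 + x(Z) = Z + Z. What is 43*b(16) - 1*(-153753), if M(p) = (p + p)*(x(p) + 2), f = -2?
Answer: 153753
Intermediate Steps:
x(Z) = -8 + 2*Z (x(Z) = -8 + (Z + Z) = -8 + 2*Z)
M(p) = 2*p*(-6 + 2*p) (M(p) = (p + p)*((-8 + 2*p) + 2) = (2*p)*(-6 + 2*p) = 2*p*(-6 + 2*p))
b(G) = 0 (b(G) = (-2 + 4*√(-3 - 1)*(-3 + √(-3 - 1)))*0 = (-2 + 4*√(-4)*(-3 + √(-4)))*0 = (-2 + 4*(2*I)*(-3 + 2*I))*0 = (-2 + 8*I*(-3 + 2*I))*0 = 0)
43*b(16) - 1*(-153753) = 43*0 - 1*(-153753) = 0 + 153753 = 153753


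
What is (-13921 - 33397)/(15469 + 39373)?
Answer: -23659/27421 ≈ -0.86281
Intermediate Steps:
(-13921 - 33397)/(15469 + 39373) = -47318/54842 = -47318*1/54842 = -23659/27421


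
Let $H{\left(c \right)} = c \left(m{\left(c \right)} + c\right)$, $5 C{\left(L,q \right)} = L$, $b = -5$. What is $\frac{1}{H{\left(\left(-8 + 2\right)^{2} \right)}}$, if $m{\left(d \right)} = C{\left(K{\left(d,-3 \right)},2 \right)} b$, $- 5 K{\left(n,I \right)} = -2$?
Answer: $\frac{5}{6408} \approx 0.00078028$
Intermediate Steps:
$K{\left(n,I \right)} = \frac{2}{5}$ ($K{\left(n,I \right)} = \left(- \frac{1}{5}\right) \left(-2\right) = \frac{2}{5}$)
$C{\left(L,q \right)} = \frac{L}{5}$
$m{\left(d \right)} = - \frac{2}{5}$ ($m{\left(d \right)} = \frac{1}{5} \cdot \frac{2}{5} \left(-5\right) = \frac{2}{25} \left(-5\right) = - \frac{2}{5}$)
$H{\left(c \right)} = c \left(- \frac{2}{5} + c\right)$
$\frac{1}{H{\left(\left(-8 + 2\right)^{2} \right)}} = \frac{1}{\frac{1}{5} \left(-8 + 2\right)^{2} \left(-2 + 5 \left(-8 + 2\right)^{2}\right)} = \frac{1}{\frac{1}{5} \left(-6\right)^{2} \left(-2 + 5 \left(-6\right)^{2}\right)} = \frac{1}{\frac{1}{5} \cdot 36 \left(-2 + 5 \cdot 36\right)} = \frac{1}{\frac{1}{5} \cdot 36 \left(-2 + 180\right)} = \frac{1}{\frac{1}{5} \cdot 36 \cdot 178} = \frac{1}{\frac{6408}{5}} = \frac{5}{6408}$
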